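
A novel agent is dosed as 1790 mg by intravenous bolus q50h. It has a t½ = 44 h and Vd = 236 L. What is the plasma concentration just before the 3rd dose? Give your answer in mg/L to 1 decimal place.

f = (1/2)^(τ/t½) = (1/2)^(50/44) ≈ 0.4549.
C₀ = D/Vd = 1790/236 ≈ 7.585 mg/L.
Before the 3rd dose, 2 doses have been given. Superposition: Cmin = C₀·(f + f²).
≈ 7.585 × (0.4549 + 0.2069) ≈ 7.585 × 0.6618 ≈ 5.020 mg/L.

5.0 mg/L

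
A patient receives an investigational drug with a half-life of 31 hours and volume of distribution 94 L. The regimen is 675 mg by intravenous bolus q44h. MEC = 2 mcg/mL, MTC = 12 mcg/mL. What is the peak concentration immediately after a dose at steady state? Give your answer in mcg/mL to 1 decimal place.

11.5 mcg/mL

k = ln2/t½ = ln2/31 ≈ 0.022360 h⁻¹; fraction remaining f = e^(−kτ) = e^(−0.022360×44) ≈ 0.3739.
At steady state, accumulation factor R = 1/(1 − e^(−kτ)) ≈ 1.5972.
Each bolus raises the concentration by D/Vd = 675/94 ≈ 7.181 mcg/mL.
Steady-state peak Cmax,ss = C₀·R ≈ 7.181 × 1.5972 ≈ 11.469 mcg/mL.
Peak 11.5 mcg/mL vs MTC 12 mcg/mL: below toxic threshold.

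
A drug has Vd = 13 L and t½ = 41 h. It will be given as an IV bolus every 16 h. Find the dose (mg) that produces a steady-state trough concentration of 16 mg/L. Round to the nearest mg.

τ/t½ = 16/41 ≈ 0.39024, so f = (1/2)^(16/41) ≈ 0.763001.
Cmin,ss = (D/Vd)·f/(1−f), so D = Cmin,ss·Vd·(1−f)/f.
D = 16 × 13 × (1−f)/f ≈ 16 × 13 × 0.31061 ≈ 64.61 mg.

65 mg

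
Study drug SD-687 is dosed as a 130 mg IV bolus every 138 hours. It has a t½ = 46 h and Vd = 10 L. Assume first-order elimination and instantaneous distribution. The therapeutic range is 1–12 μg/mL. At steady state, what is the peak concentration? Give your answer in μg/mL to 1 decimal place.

The dosing interval is 3 half-lives, so f = 2^(−3) = 0.125.
At steady state, R = 1/(1 − 0.125) = 8/7.
Single-dose peak C₀ = D/Vd = 130/10 = 13 μg/mL.
Steady-state peak Cmax,ss = C₀·R = 13 × 8/7 ≈ 14.857 μg/mL.
Peak 14.9 μg/mL vs MTC 12 μg/mL: exceeds toxic threshold.

14.9 μg/mL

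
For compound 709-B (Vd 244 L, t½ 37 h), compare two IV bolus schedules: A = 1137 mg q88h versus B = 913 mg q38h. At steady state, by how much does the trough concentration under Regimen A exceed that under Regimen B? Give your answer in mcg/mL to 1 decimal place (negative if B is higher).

-2.5 mcg/mL

Regimen A: f = (1/2)^(88/37) ≈ 0.1923; Cmin,ss = (1137/244)·f/(1−f) ≈ 1.109 mcg/mL.
Regimen B: f = (1/2)^(38/37) ≈ 0.4907; Cmin,ss = (913/244)·f/(1−f) ≈ 3.605 mcg/mL.
Difference ≈ 1.109 − 3.605 ≈ -2.496 mcg/mL.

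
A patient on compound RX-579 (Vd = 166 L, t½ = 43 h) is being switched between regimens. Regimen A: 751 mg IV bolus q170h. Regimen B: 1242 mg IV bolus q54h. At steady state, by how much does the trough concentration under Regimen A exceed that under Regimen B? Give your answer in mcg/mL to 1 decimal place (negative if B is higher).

-5.1 mcg/mL

Regimen A: f = (1/2)^(170/43) ≈ 0.0645; Cmin,ss = (751/166)·f/(1−f) ≈ 0.312 mcg/mL.
Regimen B: f = (1/2)^(54/43) ≈ 0.4188; Cmin,ss = (1242/166)·f/(1−f) ≈ 5.391 mcg/mL.
Difference ≈ 0.312 − 5.391 ≈ -5.079 mcg/mL.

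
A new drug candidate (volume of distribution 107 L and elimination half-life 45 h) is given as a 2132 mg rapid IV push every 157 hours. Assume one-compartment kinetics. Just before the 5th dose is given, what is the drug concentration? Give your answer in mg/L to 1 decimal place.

1.9 mg/L

f = (1/2)^(τ/t½) = (1/2)^(157/45) ≈ 0.0891.
C₀ = D/Vd = 2132/107 ≈ 19.925 mg/L.
Before the 5th dose, 4 doses have been given. Superposition: Cmin = C₀·(f + f² + … + f^4).
≈ 19.925 × (0.0891 + 0.0079 + 0.0007 + 0.0001) ≈ 19.925 × 0.0978 ≈ 1.949 mg/L.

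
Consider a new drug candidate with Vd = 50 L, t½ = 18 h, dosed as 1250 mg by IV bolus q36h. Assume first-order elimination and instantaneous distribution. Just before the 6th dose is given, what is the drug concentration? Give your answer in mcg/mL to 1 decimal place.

f = (1/2)^(τ/t½) = (1/2)^(36/18) ≈ 0.2500.
C₀ = D/Vd = 1250/50 ≈ 25.000 mcg/mL.
Before the 6th dose, 5 doses have been given. Superposition: Cmin = C₀·(f + f² + … + f^5).
≈ 25.000 × (0.2500 + 0.0625 + 0.0156 + 0.0039 + 0.0010) ≈ 25.000 × 0.3330 ≈ 8.325 mcg/mL.

8.3 mcg/mL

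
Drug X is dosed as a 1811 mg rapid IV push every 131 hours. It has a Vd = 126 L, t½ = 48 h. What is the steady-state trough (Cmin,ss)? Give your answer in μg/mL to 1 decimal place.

k = ln2/t½ = ln2/48 ≈ 0.014441 h⁻¹; fraction remaining f = e^(−kτ) = e^(−0.014441×131) ≈ 0.1508.
Single-dose peak C₀ = D/Vd = 1811/126 ≈ 14.373 μg/mL.
Steady-state trough Cmin,ss = C₀·f/(1−f) ≈ 14.373 × 0.1508/0.8492 ≈ 2.552 μg/mL.

2.6 μg/mL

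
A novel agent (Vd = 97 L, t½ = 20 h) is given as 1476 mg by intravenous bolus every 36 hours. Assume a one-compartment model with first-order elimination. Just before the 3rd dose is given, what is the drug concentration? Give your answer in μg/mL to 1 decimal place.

f = (1/2)^(τ/t½) = (1/2)^(36/20) ≈ 0.2872.
C₀ = D/Vd = 1476/97 ≈ 15.216 μg/mL.
Before the 3rd dose, 2 doses have been given. Superposition: Cmin = C₀·(f + f²).
≈ 15.216 × (0.2872 + 0.0825) ≈ 15.216 × 0.3697 ≈ 5.625 μg/mL.

5.6 μg/mL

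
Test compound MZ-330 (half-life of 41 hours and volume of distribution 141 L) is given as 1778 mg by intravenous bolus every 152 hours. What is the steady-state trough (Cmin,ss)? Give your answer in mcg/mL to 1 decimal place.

τ/t½ = 152/41 ≈ 3.7073, so fraction remaining f = (1/2)^(152/41) ≈ 0.0766.
Single-dose peak C₀ = D/Vd = 1778/141 ≈ 12.610 mcg/mL.
Steady-state trough Cmin,ss = C₀·f/(1−f) ≈ 12.610 × 0.0766/0.9234 ≈ 1.046 mcg/mL.

1.0 mcg/mL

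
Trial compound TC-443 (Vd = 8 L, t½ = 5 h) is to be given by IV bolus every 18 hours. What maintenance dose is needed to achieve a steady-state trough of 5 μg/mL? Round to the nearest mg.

445 mg

τ/t½ = 18/5 ≈ 3.6, so f = (1/2)^(18/5) ≈ 0.082469.
Cmin,ss = (D/Vd)·f/(1−f), so D = Cmin,ss·Vd·(1−f)/f.
D = 5 × 8 × (1−f)/f ≈ 5 × 8 × 11.12577 ≈ 445.03 mg.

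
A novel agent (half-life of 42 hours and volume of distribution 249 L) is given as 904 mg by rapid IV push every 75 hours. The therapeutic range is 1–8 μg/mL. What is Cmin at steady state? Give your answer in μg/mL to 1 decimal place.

k = ln2/t½ = ln2/42 ≈ 0.016504 h⁻¹; fraction remaining f = e^(−kτ) = e^(−0.016504×75) ≈ 0.2900.
Each bolus raises the concentration by D/Vd = 904/249 ≈ 3.631 μg/mL.
Steady-state trough Cmin,ss = C₀·f/(1−f) ≈ 3.631 × 0.2900/0.7100 ≈ 1.483 μg/mL.
Trough 1.5 μg/mL vs MEC 1 μg/mL: adequate.

1.5 μg/mL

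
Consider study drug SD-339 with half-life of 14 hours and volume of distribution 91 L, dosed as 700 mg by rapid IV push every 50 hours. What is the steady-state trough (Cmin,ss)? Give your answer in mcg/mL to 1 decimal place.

τ/t½ = 50/14 ≈ 3.5714, so fraction remaining f = (1/2)^(50/14) ≈ 0.0841.
Each bolus raises the concentration by D/Vd = 700/91 ≈ 7.692 mcg/mL.
Steady-state trough Cmin,ss = C₀·f/(1−f) ≈ 7.692 × 0.0841/0.9159 ≈ 0.706 mcg/mL.

0.7 mcg/mL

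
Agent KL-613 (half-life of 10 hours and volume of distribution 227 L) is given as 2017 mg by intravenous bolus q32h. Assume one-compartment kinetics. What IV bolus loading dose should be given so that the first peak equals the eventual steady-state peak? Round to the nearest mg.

2263 mg

f = (1/2)^(32/10) ≈ 0.108819; accumulation ratio R = 1/(1−f) ≈ 1.12211.
Loading dose to hit Cmax,ss on first dose: D_load = D_maint·R ≈ 2017 × 1.12211 ≈ 2263.30 mg.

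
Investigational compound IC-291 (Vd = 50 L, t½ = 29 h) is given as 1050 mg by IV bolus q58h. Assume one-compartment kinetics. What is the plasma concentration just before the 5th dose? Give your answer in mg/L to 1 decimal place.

7.0 mg/L

f = (1/2)^(τ/t½) = (1/2)^(58/29) ≈ 0.2500.
C₀ = D/Vd = 1050/50 ≈ 21.000 mg/L.
Before the 5th dose, 4 doses have been given. Superposition: Cmin = C₀·(f + f² + … + f^4).
≈ 21.000 × (0.2500 + 0.0625 + 0.0156 + 0.0039) ≈ 21.000 × 0.3320 ≈ 6.972 mg/L.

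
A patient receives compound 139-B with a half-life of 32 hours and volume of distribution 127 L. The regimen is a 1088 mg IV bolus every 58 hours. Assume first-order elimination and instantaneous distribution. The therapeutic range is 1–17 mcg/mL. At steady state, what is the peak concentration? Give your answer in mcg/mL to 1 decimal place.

k = ln2/t½ = ln2/32 ≈ 0.021661 h⁻¹; fraction remaining f = e^(−kτ) = e^(−0.021661×58) ≈ 0.2847.
At steady state, accumulation factor R = 1/(1 − e^(−kτ)) ≈ 1.3980.
Each bolus raises the concentration by D/Vd = 1088/127 ≈ 8.567 mcg/mL.
Steady-state peak Cmax,ss = C₀·R ≈ 8.567 × 1.3980 ≈ 11.977 mcg/mL.
Peak 12.0 mcg/mL vs MTC 17 mcg/mL: below toxic threshold.

12.0 mcg/mL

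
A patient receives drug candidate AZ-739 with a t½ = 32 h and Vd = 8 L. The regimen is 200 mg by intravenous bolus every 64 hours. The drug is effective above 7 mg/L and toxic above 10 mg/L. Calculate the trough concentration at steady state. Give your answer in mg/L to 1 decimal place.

τ = 64 h = 2 half-lives, so f = (1/2)^2 = 0.25.
At steady state, R = 1/(1 − 0.25) = 4/3.
Single-dose peak C₀ = D/Vd = 200/8 = 25 mg/L.
Steady-state peak Cmax,ss = C₀·R = 25 × 4/3 ≈ 33.333 mg/L.
Steady-state trough Cmin,ss = Cmax,ss·f ≈ 33.333 × 0.25 ≈ 8.333 mg/L.
Trough 8.3 mg/L vs MEC 7 mg/L: adequate.

8.3 mg/L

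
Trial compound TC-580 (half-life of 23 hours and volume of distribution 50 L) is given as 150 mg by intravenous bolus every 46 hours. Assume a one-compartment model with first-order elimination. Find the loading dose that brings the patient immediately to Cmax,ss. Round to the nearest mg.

200 mg

f = (1/2)^(46/23) ≈ 0.250000; accumulation ratio R = 1/(1−f) ≈ 1.33333.
Loading dose to hit Cmax,ss on first dose: D_load = D_maint·R ≈ 150 × 1.33333 ≈ 200.00 mg.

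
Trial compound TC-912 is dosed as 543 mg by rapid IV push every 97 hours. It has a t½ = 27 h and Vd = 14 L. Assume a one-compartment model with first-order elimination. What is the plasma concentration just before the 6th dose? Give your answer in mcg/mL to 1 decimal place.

3.5 mcg/mL

f = (1/2)^(τ/t½) = (1/2)^(97/27) ≈ 0.0829.
C₀ = D/Vd = 543/14 ≈ 38.786 mcg/mL.
Before the 6th dose, 5 doses have been given. Superposition: Cmin = C₀·(f + f² + … + f^5).
≈ 38.786 × (0.0829 + 0.0069 + 0.0006 + 0.0000 + 0.0000) ≈ 38.786 × 0.0904 ≈ 3.506 mcg/mL.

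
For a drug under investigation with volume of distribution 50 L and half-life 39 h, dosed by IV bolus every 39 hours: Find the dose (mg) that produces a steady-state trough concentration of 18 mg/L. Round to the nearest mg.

τ/t½ = 39/39 ≈ 1, so f = (1/2)^(39/39) ≈ 0.500000.
Cmin,ss = (D/Vd)·f/(1−f), so D = Cmin,ss·Vd·(1−f)/f.
D = 18 × 50 × (1−f)/f ≈ 18 × 50 × 1.00000 ≈ 900.00 mg.

900 mg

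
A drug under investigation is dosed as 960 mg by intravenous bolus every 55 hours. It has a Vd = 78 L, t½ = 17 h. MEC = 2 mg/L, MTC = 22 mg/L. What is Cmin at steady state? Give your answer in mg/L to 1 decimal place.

Over one 55-h interval, 55/17 ≈ 3.2353 half-lives elapse, leaving f ≈ 0.1062 of each dose.
Single-dose peak C₀ = D/Vd = 960/78 ≈ 12.308 mg/L.
Steady-state trough Cmin,ss = C₀·f/(1−f) ≈ 12.308 × 0.1062/0.8938 ≈ 1.462 mg/L.
Trough 1.5 mg/L vs MEC 2 mg/L: subtherapeutic.

1.5 mg/L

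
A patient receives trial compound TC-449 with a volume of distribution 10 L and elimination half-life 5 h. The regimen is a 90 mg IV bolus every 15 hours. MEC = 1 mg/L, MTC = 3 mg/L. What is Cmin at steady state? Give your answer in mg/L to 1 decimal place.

1.3 mg/L

τ = 15 h = 3 half-lives, so f = (1/2)^3 = 0.125.
Accumulation ratio R = 1/(1 − f) = 1/0.875 = 8/7.
Single-dose peak C₀ = D/Vd = 90/10 = 9 mg/L.
Steady-state peak Cmax,ss = C₀·R = 9 × 8/7 ≈ 10.286 mg/L.
Steady-state trough Cmin,ss = Cmax,ss·f ≈ 10.286 × 0.125 ≈ 1.286 mg/L.
Trough 1.3 mg/L vs MEC 1 mg/L: adequate.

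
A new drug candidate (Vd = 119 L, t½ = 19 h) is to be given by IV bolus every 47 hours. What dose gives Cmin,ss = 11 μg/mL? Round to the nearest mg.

5962 mg

τ/t½ = 47/19 ≈ 2.4737, so f = (1/2)^(47/19) ≈ 0.180031.
Cmin,ss = (D/Vd)·f/(1−f), so D = Cmin,ss·Vd·(1−f)/f.
D = 11 × 119 × (1−f)/f ≈ 11 × 119 × 4.55460 ≈ 5961.97 mg.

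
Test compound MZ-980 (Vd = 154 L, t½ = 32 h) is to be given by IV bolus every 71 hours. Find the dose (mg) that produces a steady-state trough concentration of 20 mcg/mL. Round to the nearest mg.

τ/t½ = 71/32 ≈ 2.2188, so f = (1/2)^(71/32) ≈ 0.214827.
Cmin,ss = (D/Vd)·f/(1−f), so D = Cmin,ss·Vd·(1−f)/f.
D = 20 × 154 × (1−f)/f ≈ 20 × 154 × 3.65491 ≈ 11257.12 mg.

11257 mg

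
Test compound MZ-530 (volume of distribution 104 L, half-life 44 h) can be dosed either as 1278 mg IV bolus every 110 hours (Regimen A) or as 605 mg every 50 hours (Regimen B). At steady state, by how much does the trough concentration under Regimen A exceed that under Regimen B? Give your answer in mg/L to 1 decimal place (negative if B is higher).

Regimen A: f = (1/2)^(110/44) ≈ 0.1768; Cmin,ss = (1278/104)·f/(1−f) ≈ 2.639 mg/L.
Regimen B: f = (1/2)^(50/44) ≈ 0.4549; Cmin,ss = (605/104)·f/(1−f) ≈ 4.855 mg/L.
Difference ≈ 2.639 − 4.855 ≈ -2.216 mg/L.

-2.2 mg/L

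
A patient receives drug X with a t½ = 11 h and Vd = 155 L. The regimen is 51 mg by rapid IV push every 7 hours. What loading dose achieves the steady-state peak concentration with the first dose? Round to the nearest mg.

f = (1/2)^(7/11) ≈ 0.643332; accumulation ratio R = 1/(1−f) ≈ 2.80373.
Loading dose to hit Cmax,ss on first dose: D_load = D_maint·R ≈ 51 × 2.80373 ≈ 142.99 mg.

143 mg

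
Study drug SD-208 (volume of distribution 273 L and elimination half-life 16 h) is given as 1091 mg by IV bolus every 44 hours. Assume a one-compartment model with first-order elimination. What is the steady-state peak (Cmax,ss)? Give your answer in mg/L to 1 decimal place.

Over one 44-h interval, 44/16 ≈ 2.75 half-lives elapse, leaving f ≈ 0.1487 of each dose.
At steady state, accumulation factor R = 1/(1 − e^(−kτ)) ≈ 1.1747.
Single-dose peak C₀ = D/Vd = 1091/273 ≈ 3.996 mg/L.
Steady-state peak Cmax,ss = C₀·R ≈ 3.996 × 1.1747 ≈ 4.694 mg/L.

4.7 mg/L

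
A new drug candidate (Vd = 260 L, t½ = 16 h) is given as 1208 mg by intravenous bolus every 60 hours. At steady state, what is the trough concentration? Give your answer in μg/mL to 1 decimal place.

τ/t½ = 60/16 ≈ 3.75, so fraction remaining f = (1/2)^(60/16) ≈ 0.0743.
Single-dose peak C₀ = D/Vd = 1208/260 ≈ 4.646 μg/mL.
Steady-state trough Cmin,ss = C₀·f/(1−f) ≈ 4.646 × 0.0743/0.9257 ≈ 0.373 μg/mL.

0.4 μg/mL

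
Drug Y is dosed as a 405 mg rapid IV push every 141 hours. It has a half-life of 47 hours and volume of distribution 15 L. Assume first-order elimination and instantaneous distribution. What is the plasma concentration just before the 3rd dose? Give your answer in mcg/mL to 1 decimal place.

3.8 mcg/mL

f = (1/2)^(τ/t½) = (1/2)^(141/47) ≈ 0.1250.
C₀ = D/Vd = 405/15 ≈ 27.000 mcg/mL.
Before the 3rd dose, 2 doses have been given. Superposition: Cmin = C₀·(f + f²).
≈ 27.000 × (0.1250 + 0.0156) ≈ 27.000 × 0.1406 ≈ 3.796 mcg/mL.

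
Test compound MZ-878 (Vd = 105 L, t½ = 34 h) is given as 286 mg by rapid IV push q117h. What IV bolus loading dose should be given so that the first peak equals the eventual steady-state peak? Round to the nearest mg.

f = (1/2)^(117/34) ≈ 0.092067; accumulation ratio R = 1/(1−f) ≈ 1.10140.
Loading dose to hit Cmax,ss on first dose: D_load = D_maint·R ≈ 286 × 1.10140 ≈ 315.00 mg.

315 mg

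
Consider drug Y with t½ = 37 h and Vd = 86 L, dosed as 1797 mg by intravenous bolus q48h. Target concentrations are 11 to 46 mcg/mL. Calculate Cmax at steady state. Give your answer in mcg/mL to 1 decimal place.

35.2 mcg/mL

Over one 48-h interval, 48/37 ≈ 1.2973 half-lives elapse, leaving f ≈ 0.4069 of each dose.
Accumulation ratio R = 1/(1 − f) ≈ 1/0.5931 ≈ 1.6861.
Each bolus raises the concentration by D/Vd = 1797/86 ≈ 20.895 mcg/mL.
Steady-state peak Cmax,ss = C₀·R ≈ 20.895 × 1.6861 ≈ 35.231 mcg/mL.
Peak 35.2 mcg/mL vs MTC 46 mcg/mL: below toxic threshold.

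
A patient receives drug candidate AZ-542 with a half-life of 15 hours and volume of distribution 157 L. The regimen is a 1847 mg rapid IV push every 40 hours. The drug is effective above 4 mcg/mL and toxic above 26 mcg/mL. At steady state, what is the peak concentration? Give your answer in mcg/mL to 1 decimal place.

14.0 mcg/mL

τ/t½ = 40/15 ≈ 2.6667, so fraction remaining f = (1/2)^(40/15) ≈ 0.1575.
Accumulation ratio R = 1/(1 − f) ≈ 1/0.8425 ≈ 1.1869.
Each bolus raises the concentration by D/Vd = 1847/157 ≈ 11.764 mcg/mL.
Steady-state peak Cmax,ss = C₀·R ≈ 11.764 × 1.1869 ≈ 13.963 mcg/mL.
Peak 14.0 mcg/mL vs MTC 26 mcg/mL: below toxic threshold.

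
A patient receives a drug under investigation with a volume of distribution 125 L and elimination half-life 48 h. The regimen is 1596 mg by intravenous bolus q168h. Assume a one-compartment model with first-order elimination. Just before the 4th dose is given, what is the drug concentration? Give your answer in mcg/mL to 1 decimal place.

f = (1/2)^(τ/t½) = (1/2)^(168/48) ≈ 0.0884.
C₀ = D/Vd = 1596/125 ≈ 12.768 mcg/mL.
Before the 4th dose, 3 doses have been given. Superposition: Cmin = C₀·(f + f² + … + f^3).
≈ 12.768 × (0.0884 + 0.0078 + 0.0007) ≈ 12.768 × 0.0969 ≈ 1.237 mcg/mL.

1.2 mcg/mL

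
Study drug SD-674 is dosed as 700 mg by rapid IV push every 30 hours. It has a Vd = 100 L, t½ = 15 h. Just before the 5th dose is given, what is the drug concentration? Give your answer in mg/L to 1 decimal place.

f = (1/2)^(τ/t½) = (1/2)^(30/15) ≈ 0.2500.
C₀ = D/Vd = 700/100 ≈ 7.000 mg/L.
Before the 5th dose, 4 doses have been given. Superposition: Cmin = C₀·(f + f² + … + f^4).
≈ 7.000 × (0.2500 + 0.0625 + 0.0156 + 0.0039) ≈ 7.000 × 0.3320 ≈ 2.324 mg/L.

2.3 mg/L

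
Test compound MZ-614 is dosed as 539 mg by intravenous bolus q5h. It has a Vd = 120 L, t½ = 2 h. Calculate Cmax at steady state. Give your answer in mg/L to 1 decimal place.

5.5 mg/L

τ/t½ = 5/2 ≈ 2.5, so fraction remaining f = (1/2)^(5/2) ≈ 0.1768.
Accumulation ratio R = 1/(1 − f) ≈ 1/0.8232 ≈ 1.2148.
Single-dose peak C₀ = D/Vd = 539/120 ≈ 4.492 mg/L.
Steady-state peak Cmax,ss = C₀·R ≈ 4.492 × 1.2148 ≈ 5.457 mg/L.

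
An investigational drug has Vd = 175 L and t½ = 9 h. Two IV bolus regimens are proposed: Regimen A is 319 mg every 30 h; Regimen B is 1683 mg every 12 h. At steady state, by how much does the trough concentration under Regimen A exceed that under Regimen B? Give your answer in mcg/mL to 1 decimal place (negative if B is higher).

-6.1 mcg/mL

Regimen A: f = (1/2)^(30/9) ≈ 0.0992; Cmin,ss = (319/175)·f/(1−f) ≈ 0.201 mcg/mL.
Regimen B: f = (1/2)^(12/9) ≈ 0.3969; Cmin,ss = (1683/175)·f/(1−f) ≈ 6.329 mcg/mL.
Difference ≈ 0.201 − 6.329 ≈ -6.128 mcg/mL.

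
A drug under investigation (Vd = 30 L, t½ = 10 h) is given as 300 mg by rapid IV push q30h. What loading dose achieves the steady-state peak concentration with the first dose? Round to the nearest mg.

f = (1/2)^(30/10) ≈ 0.125000; accumulation ratio R = 1/(1−f) ≈ 1.14286.
Loading dose to hit Cmax,ss on first dose: D_load = D_maint·R ≈ 300 × 1.14286 ≈ 342.86 mg.

343 mg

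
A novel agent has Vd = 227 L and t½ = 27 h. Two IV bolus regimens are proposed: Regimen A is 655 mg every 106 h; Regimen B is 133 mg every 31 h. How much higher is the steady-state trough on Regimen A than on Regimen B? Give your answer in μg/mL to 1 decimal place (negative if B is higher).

Regimen A: f = (1/2)^(106/27) ≈ 0.0658; Cmin,ss = (655/227)·f/(1−f) ≈ 0.203 μg/mL.
Regimen B: f = (1/2)^(31/27) ≈ 0.4512; Cmin,ss = (133/227)·f/(1−f) ≈ 0.482 μg/mL.
Difference ≈ 0.203 − 0.482 ≈ -0.279 μg/mL.

-0.3 μg/mL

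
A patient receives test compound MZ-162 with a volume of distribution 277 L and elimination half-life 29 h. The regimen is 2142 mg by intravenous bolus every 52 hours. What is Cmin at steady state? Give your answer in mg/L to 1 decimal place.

3.1 mg/L

τ/t½ = 52/29 ≈ 1.7931, so fraction remaining f = (1/2)^(52/29) ≈ 0.2886.
Each bolus raises the concentration by D/Vd = 2142/277 ≈ 7.733 mg/L.
Steady-state trough Cmin,ss = C₀·f/(1−f) ≈ 7.733 × 0.2886/0.7114 ≈ 3.137 mg/L.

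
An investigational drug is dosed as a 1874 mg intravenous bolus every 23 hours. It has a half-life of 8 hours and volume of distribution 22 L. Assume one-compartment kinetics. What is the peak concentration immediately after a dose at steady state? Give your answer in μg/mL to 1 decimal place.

Over one 23-h interval, 23/8 ≈ 2.875 half-lives elapse, leaving f ≈ 0.1363 of each dose.
Accumulation ratio R = 1/(1 − f) ≈ 1/0.8637 ≈ 1.1578.
Each bolus raises the concentration by D/Vd = 1874/22 ≈ 85.182 μg/mL.
Cmax,ss = C₀/(1 − f) ≈ 85.182/0.8637 ≈ 98.625 μg/mL.

98.6 μg/mL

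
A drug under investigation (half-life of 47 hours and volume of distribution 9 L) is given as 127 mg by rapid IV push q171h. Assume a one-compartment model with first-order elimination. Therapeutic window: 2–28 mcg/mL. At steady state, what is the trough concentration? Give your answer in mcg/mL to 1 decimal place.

k = ln2/t½ = ln2/47 ≈ 0.014748 h⁻¹; fraction remaining f = e^(−kτ) = e^(−0.014748×171) ≈ 0.0803.
Each bolus raises the concentration by D/Vd = 127/9 ≈ 14.111 mcg/mL.
Steady-state trough Cmin,ss = C₀·f/(1−f) ≈ 14.111 × 0.0803/0.9197 ≈ 1.232 mcg/mL.
Trough 1.2 mcg/mL vs MEC 2 mcg/mL: subtherapeutic.

1.2 mcg/mL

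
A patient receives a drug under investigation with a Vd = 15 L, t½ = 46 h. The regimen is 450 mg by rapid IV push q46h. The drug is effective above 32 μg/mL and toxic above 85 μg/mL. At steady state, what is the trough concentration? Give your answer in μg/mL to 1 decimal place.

The dosing interval is 1 half-life, so f = 2^(−1) = 0.5.
Accumulation ratio R = 1/(1 − f) = 1/0.5 = 2/1.
Single-dose peak C₀ = D/Vd = 450/15 = 30 μg/mL.
Steady-state peak Cmax,ss = C₀·R = 30 × 2/1 ≈ 60.000 μg/mL.
Steady-state trough Cmin,ss = Cmax,ss·f ≈ 60.000 × 0.5 ≈ 30.000 μg/mL.
Trough 30.0 μg/mL vs MEC 32 μg/mL: subtherapeutic.

30.0 μg/mL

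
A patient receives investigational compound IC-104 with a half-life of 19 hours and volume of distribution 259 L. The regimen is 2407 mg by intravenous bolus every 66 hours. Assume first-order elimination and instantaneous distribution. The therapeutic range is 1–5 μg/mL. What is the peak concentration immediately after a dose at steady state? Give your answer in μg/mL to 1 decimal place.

10.2 μg/mL

k = ln2/t½ = ln2/19 ≈ 0.036481 h⁻¹; fraction remaining f = e^(−kτ) = e^(−0.036481×66) ≈ 0.0900.
At steady state, accumulation factor R = 1/(1 − e^(−kτ)) ≈ 1.0989.
Each bolus raises the concentration by D/Vd = 2407/259 ≈ 9.293 μg/mL.
Steady-state peak Cmax,ss = C₀·R ≈ 9.293 × 1.0989 ≈ 10.212 μg/mL.
Peak 10.2 μg/mL vs MTC 5 μg/mL: exceeds toxic threshold.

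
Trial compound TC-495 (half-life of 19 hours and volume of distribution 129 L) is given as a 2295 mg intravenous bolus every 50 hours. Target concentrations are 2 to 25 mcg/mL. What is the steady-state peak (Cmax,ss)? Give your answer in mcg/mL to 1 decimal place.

Over one 50-h interval, 50/19 ≈ 2.6316 half-lives elapse, leaving f ≈ 0.1614 of each dose.
Accumulation ratio R = 1/(1 − f) ≈ 1/0.8386 ≈ 1.1925.
Each bolus raises the concentration by D/Vd = 2295/129 ≈ 17.791 mcg/mL.
Steady-state peak Cmax,ss = C₀·R ≈ 17.791 × 1.1925 ≈ 21.216 mcg/mL.
Peak 21.2 mcg/mL vs MTC 25 mcg/mL: below toxic threshold.

21.2 mcg/mL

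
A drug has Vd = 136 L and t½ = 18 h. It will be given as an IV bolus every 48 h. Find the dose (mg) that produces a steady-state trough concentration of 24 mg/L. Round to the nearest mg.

17461 mg

τ/t½ = 48/18 ≈ 2.6667, so f = (1/2)^(48/18) ≈ 0.157490.
Cmin,ss = (D/Vd)·f/(1−f), so D = Cmin,ss·Vd·(1−f)/f.
D = 24 × 136 × (1−f)/f ≈ 24 × 136 × 5.34961 ≈ 17461.13 mg.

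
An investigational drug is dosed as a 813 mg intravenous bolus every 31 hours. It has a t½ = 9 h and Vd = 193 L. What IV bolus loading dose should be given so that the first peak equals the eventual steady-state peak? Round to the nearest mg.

f = (1/2)^(31/9) ≈ 0.091858; accumulation ratio R = 1/(1−f) ≈ 1.10115.
Loading dose to hit Cmax,ss on first dose: D_load = D_maint·R ≈ 813 × 1.10115 ≈ 895.23 mg.

895 mg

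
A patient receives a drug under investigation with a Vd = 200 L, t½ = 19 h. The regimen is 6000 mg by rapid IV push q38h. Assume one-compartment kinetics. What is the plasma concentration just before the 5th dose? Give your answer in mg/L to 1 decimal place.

f = (1/2)^(τ/t½) = (1/2)^(38/19) ≈ 0.2500.
C₀ = D/Vd = 6000/200 ≈ 30.000 mg/L.
Before the 5th dose, 4 doses have been given. Superposition: Cmin = C₀·(f + f² + … + f^4).
≈ 30.000 × (0.2500 + 0.0625 + 0.0156 + 0.0039) ≈ 30.000 × 0.3320 ≈ 9.960 mg/L.

10.0 mg/L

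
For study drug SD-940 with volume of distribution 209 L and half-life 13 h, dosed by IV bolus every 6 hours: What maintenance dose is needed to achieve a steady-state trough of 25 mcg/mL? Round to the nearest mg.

1970 mg

τ/t½ = 6/13 ≈ 0.46154, so f = (1/2)^(6/13) ≈ 0.726211.
Cmin,ss = (D/Vd)·f/(1−f), so D = Cmin,ss·Vd·(1−f)/f.
D = 25 × 209 × (1−f)/f ≈ 25 × 209 × 0.37701 ≈ 1969.88 mg.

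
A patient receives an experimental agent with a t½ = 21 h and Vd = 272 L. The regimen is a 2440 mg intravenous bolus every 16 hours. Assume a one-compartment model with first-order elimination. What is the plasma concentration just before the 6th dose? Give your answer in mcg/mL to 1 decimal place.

12.0 mcg/mL

f = (1/2)^(τ/t½) = (1/2)^(16/21) ≈ 0.5897.
C₀ = D/Vd = 2440/272 ≈ 8.971 mcg/mL.
Before the 6th dose, 5 doses have been given. Superposition: Cmin = C₀·(f + f² + … + f^5).
≈ 8.971 × (0.5897 + 0.3477 + 0.2051 + 0.1209 + 0.0713) ≈ 8.971 × 1.3347 ≈ 11.974 mcg/mL.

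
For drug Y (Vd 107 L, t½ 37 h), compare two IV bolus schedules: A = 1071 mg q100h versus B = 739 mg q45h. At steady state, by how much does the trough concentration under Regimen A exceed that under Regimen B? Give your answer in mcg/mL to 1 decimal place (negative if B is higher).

Regimen A: f = (1/2)^(100/37) ≈ 0.1536; Cmin,ss = (1071/107)·f/(1−f) ≈ 1.816 mcg/mL.
Regimen B: f = (1/2)^(45/37) ≈ 0.4304; Cmin,ss = (739/107)·f/(1−f) ≈ 5.219 mcg/mL.
Difference ≈ 1.816 − 5.219 ≈ -3.403 mcg/mL.

-3.4 mcg/mL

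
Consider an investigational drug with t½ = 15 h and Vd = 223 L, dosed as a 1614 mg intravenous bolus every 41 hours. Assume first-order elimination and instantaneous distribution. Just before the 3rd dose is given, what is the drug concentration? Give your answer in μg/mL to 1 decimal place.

1.3 μg/mL

f = (1/2)^(τ/t½) = (1/2)^(41/15) ≈ 0.1504.
C₀ = D/Vd = 1614/223 ≈ 7.238 μg/mL.
Before the 3rd dose, 2 doses have been given. Superposition: Cmin = C₀·(f + f²).
≈ 7.238 × (0.1504 + 0.0226) ≈ 7.238 × 0.1730 ≈ 1.252 μg/mL.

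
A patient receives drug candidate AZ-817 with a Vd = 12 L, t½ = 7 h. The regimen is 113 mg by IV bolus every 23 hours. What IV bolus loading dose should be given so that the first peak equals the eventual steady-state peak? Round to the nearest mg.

f = (1/2)^(23/7) ≈ 0.102542; accumulation ratio R = 1/(1−f) ≈ 1.11426.
Loading dose to hit Cmax,ss on first dose: D_load = D_maint·R ≈ 113 × 1.11426 ≈ 125.91 mg.

126 mg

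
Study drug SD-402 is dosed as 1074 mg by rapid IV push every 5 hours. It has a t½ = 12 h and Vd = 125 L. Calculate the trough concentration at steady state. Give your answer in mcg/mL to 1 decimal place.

τ/t½ = 5/12 ≈ 0.41667, so fraction remaining f = (1/2)^(5/12) ≈ 0.7492.
Accumulation ratio R = 1/(1 − f) ≈ 1/0.2508 ≈ 3.9872.
Each bolus raises the concentration by D/Vd = 1074/125 ≈ 8.592 mcg/mL.
Cmax,ss = C₀/(1 − f) ≈ 8.592/0.2508 ≈ 34.258 mcg/mL.
Steady-state trough Cmin,ss = Cmax,ss·f ≈ 34.258 × 0.7492 ≈ 25.666 mcg/mL.

25.7 mcg/mL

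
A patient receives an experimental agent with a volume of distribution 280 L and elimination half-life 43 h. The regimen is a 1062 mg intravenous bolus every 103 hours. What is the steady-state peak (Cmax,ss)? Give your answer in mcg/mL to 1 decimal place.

4.7 mcg/mL

k = ln2/t½ = ln2/43 ≈ 0.016120 h⁻¹; fraction remaining f = e^(−kτ) = e^(−0.016120×103) ≈ 0.1901.
Accumulation ratio R = 1/(1 − f) ≈ 1/0.8099 ≈ 1.2347.
Single-dose peak C₀ = D/Vd = 1062/280 ≈ 3.793 mcg/mL.
Cmax,ss = C₀/(1 − f) ≈ 3.793/0.8099 ≈ 4.683 mcg/mL.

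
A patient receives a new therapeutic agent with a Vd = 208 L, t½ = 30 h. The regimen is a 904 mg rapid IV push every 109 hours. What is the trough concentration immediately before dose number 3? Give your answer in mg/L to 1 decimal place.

f = (1/2)^(τ/t½) = (1/2)^(109/30) ≈ 0.0806.
C₀ = D/Vd = 904/208 ≈ 4.346 mg/L.
Before the 3rd dose, 2 doses have been given. Superposition: Cmin = C₀·(f + f²).
≈ 4.346 × (0.0806 + 0.0065) ≈ 4.346 × 0.0871 ≈ 0.379 mg/L.

0.4 mg/L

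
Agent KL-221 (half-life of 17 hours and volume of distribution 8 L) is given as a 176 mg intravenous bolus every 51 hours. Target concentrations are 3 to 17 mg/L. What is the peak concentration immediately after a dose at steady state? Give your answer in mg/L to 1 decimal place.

τ = 51 h = 3 half-lives, so f = (1/2)^3 = 0.125.
At steady state, R = 1/(1 − 0.125) = 8/7.
Single-dose peak C₀ = D/Vd = 176/8 = 22 mg/L.
Steady-state peak Cmax,ss = C₀·R = 22 × 8/7 ≈ 25.143 mg/L.
Peak 25.1 mg/L vs MTC 17 mg/L: exceeds toxic threshold.

25.1 mg/L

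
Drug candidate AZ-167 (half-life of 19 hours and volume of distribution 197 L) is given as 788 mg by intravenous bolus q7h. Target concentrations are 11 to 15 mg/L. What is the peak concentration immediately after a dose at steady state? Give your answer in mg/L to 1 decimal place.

τ/t½ = 7/19 ≈ 0.36842, so fraction remaining f = (1/2)^(7/19) ≈ 0.7746.
At steady state, accumulation factor R = 1/(1 − e^(−kτ)) ≈ 4.4366.
Each bolus raises the concentration by D/Vd = 788/197 ≈ 4.000 mg/L.
Steady-state peak Cmax,ss = C₀·R ≈ 4.000 × 4.4366 ≈ 17.746 mg/L.
Peak 17.7 mg/L vs MTC 15 mg/L: exceeds toxic threshold.

17.7 mg/L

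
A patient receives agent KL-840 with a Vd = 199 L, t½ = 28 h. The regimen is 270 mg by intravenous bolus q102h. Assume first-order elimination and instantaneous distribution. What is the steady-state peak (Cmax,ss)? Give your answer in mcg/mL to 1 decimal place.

1.5 mcg/mL

Over one 102-h interval, 102/28 ≈ 3.6429 half-lives elapse, leaving f ≈ 0.0801 of each dose.
At steady state, accumulation factor R = 1/(1 − e^(−kτ)) ≈ 1.0871.
Each bolus raises the concentration by D/Vd = 270/199 ≈ 1.357 mcg/mL.
Steady-state peak Cmax,ss = C₀·R ≈ 1.357 × 1.0871 ≈ 1.475 mcg/mL.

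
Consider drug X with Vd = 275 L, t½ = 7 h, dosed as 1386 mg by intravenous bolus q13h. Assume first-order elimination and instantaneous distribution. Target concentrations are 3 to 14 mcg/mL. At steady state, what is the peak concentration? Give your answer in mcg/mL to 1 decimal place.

τ/t½ = 13/7 ≈ 1.8571, so fraction remaining f = (1/2)^(13/7) ≈ 0.2760.
Accumulation ratio R = 1/(1 − f) ≈ 1/0.7240 ≈ 1.3812.
Each bolus raises the concentration by D/Vd = 1386/275 ≈ 5.040 mcg/mL.
Steady-state peak Cmax,ss = C₀·R ≈ 5.040 × 1.3812 ≈ 6.961 mcg/mL.
Peak 7.0 mcg/mL vs MTC 14 mcg/mL: below toxic threshold.

7.0 mcg/mL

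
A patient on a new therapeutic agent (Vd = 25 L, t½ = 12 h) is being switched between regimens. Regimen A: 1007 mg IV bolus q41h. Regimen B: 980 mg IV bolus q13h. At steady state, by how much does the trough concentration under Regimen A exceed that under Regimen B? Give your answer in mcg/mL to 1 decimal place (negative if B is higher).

-30.9 mcg/mL

Regimen A: f = (1/2)^(41/12) ≈ 0.0936; Cmin,ss = (1007/25)·f/(1−f) ≈ 4.160 mcg/mL.
Regimen B: f = (1/2)^(13/12) ≈ 0.4719; Cmin,ss = (980/25)·f/(1−f) ≈ 35.028 mcg/mL.
Difference ≈ 4.160 − 35.028 ≈ -30.868 mcg/mL.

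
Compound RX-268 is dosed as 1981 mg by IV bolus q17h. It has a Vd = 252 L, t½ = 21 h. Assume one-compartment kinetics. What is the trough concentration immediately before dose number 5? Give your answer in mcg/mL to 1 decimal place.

9.3 mcg/mL

f = (1/2)^(τ/t½) = (1/2)^(17/21) ≈ 0.5706.
C₀ = D/Vd = 1981/252 ≈ 7.861 mcg/mL.
Before the 5th dose, 4 doses have been given. Superposition: Cmin = C₀·(f + f² + … + f^4).
≈ 7.861 × (0.5706 + 0.3256 + 0.1858 + 0.1060) ≈ 7.861 × 1.1880 ≈ 9.339 mcg/mL.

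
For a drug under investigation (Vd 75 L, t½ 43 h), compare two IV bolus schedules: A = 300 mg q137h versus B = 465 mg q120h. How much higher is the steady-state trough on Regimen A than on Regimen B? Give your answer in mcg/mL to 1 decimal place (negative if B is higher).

-0.6 mcg/mL

Regimen A: f = (1/2)^(137/43) ≈ 0.1099; Cmin,ss = (300/75)·f/(1−f) ≈ 0.494 mcg/mL.
Regimen B: f = (1/2)^(120/43) ≈ 0.1445; Cmin,ss = (465/75)·f/(1−f) ≈ 1.047 mcg/mL.
Difference ≈ 0.494 − 1.047 ≈ -0.553 mcg/mL.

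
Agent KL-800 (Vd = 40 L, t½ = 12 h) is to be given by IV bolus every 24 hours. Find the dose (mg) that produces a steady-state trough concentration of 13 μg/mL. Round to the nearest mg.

τ/t½ = 24/12 ≈ 2, so f = (1/2)^(24/12) ≈ 0.250000.
Cmin,ss = (D/Vd)·f/(1−f), so D = Cmin,ss·Vd·(1−f)/f.
D = 13 × 40 × (1−f)/f ≈ 13 × 40 × 3.00000 ≈ 1560.00 mg.

1560 mg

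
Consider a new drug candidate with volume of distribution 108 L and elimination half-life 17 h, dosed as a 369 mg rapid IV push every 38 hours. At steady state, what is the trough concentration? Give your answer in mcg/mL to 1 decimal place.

0.9 mcg/mL

τ/t½ = 38/17 ≈ 2.2353, so fraction remaining f = (1/2)^(38/17) ≈ 0.2124.
At steady state, accumulation factor R = 1/(1 − e^(−kτ)) ≈ 1.2697.
Single-dose peak C₀ = D/Vd = 369/108 ≈ 3.417 mcg/mL.
Steady-state peak Cmax,ss = C₀·R ≈ 3.417 × 1.2697 ≈ 4.339 mcg/mL.
One interval later, Cmin,ss = Cmax,ss·e^(−kτ) ≈ 4.339 × 0.2124 ≈ 0.922 mcg/mL.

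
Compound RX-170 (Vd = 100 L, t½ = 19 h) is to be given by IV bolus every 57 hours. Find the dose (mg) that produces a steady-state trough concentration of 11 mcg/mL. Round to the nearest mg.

τ/t½ = 57/19 ≈ 3, so f = (1/2)^(57/19) ≈ 0.125000.
Cmin,ss = (D/Vd)·f/(1−f), so D = Cmin,ss·Vd·(1−f)/f.
D = 11 × 100 × (1−f)/f ≈ 11 × 100 × 7.00000 ≈ 7700.00 mg.

7700 mg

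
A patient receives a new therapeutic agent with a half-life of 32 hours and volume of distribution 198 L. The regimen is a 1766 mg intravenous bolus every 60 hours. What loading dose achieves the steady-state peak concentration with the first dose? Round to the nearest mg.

2428 mg

f = (1/2)^(60/32) ≈ 0.272627; accumulation ratio R = 1/(1−f) ≈ 1.37481.
Loading dose to hit Cmax,ss on first dose: D_load = D_maint·R ≈ 1766 × 1.37481 ≈ 2427.91 mg.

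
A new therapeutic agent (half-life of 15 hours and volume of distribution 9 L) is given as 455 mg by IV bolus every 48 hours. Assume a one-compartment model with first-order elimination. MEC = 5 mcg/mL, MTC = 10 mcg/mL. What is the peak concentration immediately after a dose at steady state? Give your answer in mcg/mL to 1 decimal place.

56.7 mcg/mL

τ/t½ = 48/15 ≈ 3.2, so fraction remaining f = (1/2)^(48/15) ≈ 0.1088.
Accumulation ratio R = 1/(1 − f) ≈ 1/0.8912 ≈ 1.1221.
Single-dose peak C₀ = D/Vd = 455/9 ≈ 50.556 mcg/mL.
Steady-state peak Cmax,ss = C₀·R ≈ 50.556 × 1.1221 ≈ 56.729 mcg/mL.
Peak 56.7 mcg/mL vs MTC 10 mcg/mL: exceeds toxic threshold.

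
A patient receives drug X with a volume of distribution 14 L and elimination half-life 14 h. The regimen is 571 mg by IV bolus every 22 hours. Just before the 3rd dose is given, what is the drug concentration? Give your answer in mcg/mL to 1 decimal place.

18.3 mcg/mL

f = (1/2)^(τ/t½) = (1/2)^(22/14) ≈ 0.3365.
C₀ = D/Vd = 571/14 ≈ 40.786 mcg/mL.
Before the 3rd dose, 2 doses have been given. Superposition: Cmin = C₀·(f + f²).
≈ 40.786 × (0.3365 + 0.1132) ≈ 40.786 × 0.4497 ≈ 18.341 mcg/mL.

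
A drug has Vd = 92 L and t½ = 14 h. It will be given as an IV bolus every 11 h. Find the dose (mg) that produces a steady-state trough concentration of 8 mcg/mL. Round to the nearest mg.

τ/t½ = 11/14 ≈ 0.78571, so f = (1/2)^(11/14) ≈ 0.580065.
Cmin,ss = (D/Vd)·f/(1−f), so D = Cmin,ss·Vd·(1−f)/f.
D = 8 × 92 × (1−f)/f ≈ 8 × 92 × 0.72394 ≈ 532.82 mg.

533 mg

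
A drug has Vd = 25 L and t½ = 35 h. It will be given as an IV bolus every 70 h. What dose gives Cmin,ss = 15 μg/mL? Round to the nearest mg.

τ/t½ = 70/35 ≈ 2, so f = (1/2)^(70/35) ≈ 0.250000.
Cmin,ss = (D/Vd)·f/(1−f), so D = Cmin,ss·Vd·(1−f)/f.
D = 15 × 25 × (1−f)/f ≈ 15 × 25 × 3.00000 ≈ 1125.00 mg.

1125 mg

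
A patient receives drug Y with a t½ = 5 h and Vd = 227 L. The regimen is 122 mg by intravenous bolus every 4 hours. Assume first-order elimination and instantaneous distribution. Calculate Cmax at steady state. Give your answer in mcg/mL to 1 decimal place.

Over one 4-h interval, 4/5 ≈ 0.8 half-lives elapse, leaving f ≈ 0.5743 of each dose.
At steady state, accumulation factor R = 1/(1 − e^(−kτ)) ≈ 2.3491.
Each bolus raises the concentration by D/Vd = 122/227 ≈ 0.537 mcg/mL.
Steady-state peak Cmax,ss = C₀·R ≈ 0.537 × 2.3491 ≈ 1.261 mcg/mL.

1.3 mcg/mL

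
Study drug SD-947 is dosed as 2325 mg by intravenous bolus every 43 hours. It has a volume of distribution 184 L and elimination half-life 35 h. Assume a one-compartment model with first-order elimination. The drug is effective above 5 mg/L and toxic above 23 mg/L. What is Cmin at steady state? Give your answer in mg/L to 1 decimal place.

k = ln2/t½ = ln2/35 ≈ 0.019804 h⁻¹; fraction remaining f = e^(−kτ) = e^(−0.019804×43) ≈ 0.4267.
Each bolus raises the concentration by D/Vd = 2325/184 ≈ 12.636 mg/L.
Steady-state trough Cmin,ss = C₀·f/(1−f) ≈ 12.636 × 0.4267/0.5733 ≈ 9.405 mg/L.
Trough 9.4 mg/L vs MEC 5 mg/L: adequate.

9.4 mg/L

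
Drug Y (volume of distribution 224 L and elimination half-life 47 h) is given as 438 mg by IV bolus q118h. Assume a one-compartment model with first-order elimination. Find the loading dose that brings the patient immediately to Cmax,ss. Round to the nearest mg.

531 mg

f = (1/2)^(118/47) ≈ 0.175478; accumulation ratio R = 1/(1−f) ≈ 1.21282.
Loading dose to hit Cmax,ss on first dose: D_load = D_maint·R ≈ 438 × 1.21282 ≈ 531.22 mg.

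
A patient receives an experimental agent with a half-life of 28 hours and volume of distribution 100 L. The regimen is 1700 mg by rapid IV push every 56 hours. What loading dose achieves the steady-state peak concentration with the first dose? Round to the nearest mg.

2267 mg

f = (1/2)^(56/28) ≈ 0.250000; accumulation ratio R = 1/(1−f) ≈ 1.33333.
Loading dose to hit Cmax,ss on first dose: D_load = D_maint·R ≈ 1700 × 1.33333 ≈ 2266.66 mg.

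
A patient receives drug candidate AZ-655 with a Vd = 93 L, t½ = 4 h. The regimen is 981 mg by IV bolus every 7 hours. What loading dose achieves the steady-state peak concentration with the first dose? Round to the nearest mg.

f = (1/2)^(7/4) ≈ 0.297302; accumulation ratio R = 1/(1−f) ≈ 1.42309.
Loading dose to hit Cmax,ss on first dose: D_load = D_maint·R ≈ 981 × 1.42309 ≈ 1396.05 mg.

1396 mg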